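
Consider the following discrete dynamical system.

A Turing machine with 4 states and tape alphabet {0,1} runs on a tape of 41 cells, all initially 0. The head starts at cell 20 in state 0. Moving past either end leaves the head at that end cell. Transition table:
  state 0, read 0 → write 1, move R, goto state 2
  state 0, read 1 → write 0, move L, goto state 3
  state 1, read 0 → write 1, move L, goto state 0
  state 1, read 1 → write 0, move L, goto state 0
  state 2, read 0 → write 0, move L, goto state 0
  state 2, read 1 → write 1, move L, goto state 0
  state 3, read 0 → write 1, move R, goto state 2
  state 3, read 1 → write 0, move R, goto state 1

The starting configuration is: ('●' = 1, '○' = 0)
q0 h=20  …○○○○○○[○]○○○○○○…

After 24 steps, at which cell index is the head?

12

t=0: q0 h=20  …○○○○○○[○]○○○○○○…
t=1: q2 h=21  …○○○○○●[○]○○○○○○…
t=2: q0 h=20  …○○○○○○[●]○○○○○○…
t=3: q3 h=19  …○○○○○○[○]○○○○○○…
t=4: q2 h=20  …○○○○○●[○]○○○○○○…
t=5: q0 h=19  …○○○○○○[●]○○○○○○…
t=6: q3 h=18  …○○○○○○[○]○○○○○○…
t=7: q2 h=19  …○○○○○●[○]○○○○○○…
t=8: q0 h=18  …○○○○○○[●]○○○○○○…
t=9: q3 h=17  …○○○○○○[○]○○○○○○…
t=10: q2 h=18  …○○○○○●[○]○○○○○○…
t=11: q0 h=17  …○○○○○○[●]○○○○○○…
t=12: q3 h=16  …○○○○○○[○]○○○○○○…
t=13: q2 h=17  …○○○○○●[○]○○○○○○…
t=14: q0 h=16  …○○○○○○[●]○○○○○○…
t=15: q3 h=15  …○○○○○○[○]○○○○○○…
t=16: q2 h=16  …○○○○○●[○]○○○○○○…
t=17: q0 h=15  …○○○○○○[●]○○○○○○…
t=18: q3 h=14  …○○○○○○[○]○○○○○○…
t=19: q2 h=15  …○○○○○●[○]○○○○○○…
t=20: q0 h=14  …○○○○○○[●]○○○○○○…
t=21: q3 h=13  …○○○○○○[○]○○○○○○…
t=22: q2 h=14  …○○○○○●[○]○○○○○○…
t=23: q0 h=13  …○○○○○○[●]○○○○○○…
t=24: q3 h=12  …○○○○○○[○]○○○○○○…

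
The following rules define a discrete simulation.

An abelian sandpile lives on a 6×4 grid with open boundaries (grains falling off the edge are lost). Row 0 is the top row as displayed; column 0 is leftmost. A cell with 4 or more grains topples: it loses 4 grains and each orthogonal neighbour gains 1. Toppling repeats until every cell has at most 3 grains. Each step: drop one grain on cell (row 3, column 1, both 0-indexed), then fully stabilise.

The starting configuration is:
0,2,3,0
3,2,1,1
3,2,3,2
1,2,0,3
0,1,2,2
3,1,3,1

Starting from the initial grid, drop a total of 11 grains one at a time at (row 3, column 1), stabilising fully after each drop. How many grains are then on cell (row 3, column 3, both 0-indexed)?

2

0) 0,2,3,0
3,2,1,1
3,2,3,2
1,2,0,3
0,1,2,2
3,1,3,1
1) 0,2,3,0
3,2,1,1
3,2,3,2
1,3,0,3
0,1,2,2
3,1,3,1
2) 0,2,3,0
3,2,1,1
3,3,3,2
2,0,1,3
0,2,2,2
3,1,3,1
3) 0,2,3,0
3,2,1,1
3,3,3,2
2,1,1,3
0,2,2,2
3,1,3,1
4) 0,2,3,0
3,2,1,1
3,3,3,2
2,2,1,3
0,2,2,2
3,1,3,1
5) 0,2,3,0
3,2,1,1
3,3,3,2
2,3,1,3
0,2,2,2
3,1,3,1
6) 1,3,3,0
1,0,3,1
2,3,0,3
0,2,3,3
1,3,2,2
3,1,3,1
7) 1,3,3,0
1,0,3,1
2,3,0,3
0,3,3,3
1,3,2,2
3,1,3,1
8) 1,3,3,0
1,1,3,2
3,0,3,0
1,3,2,2
2,1,2,0
3,3,0,3
9) 1,3,3,0
1,1,3,2
3,1,3,0
2,0,3,2
2,2,2,0
3,3,0,3
10) 1,3,3,0
1,1,3,2
3,1,3,0
2,1,3,2
2,2,2,0
3,3,0,3
11) 1,3,3,0
1,1,3,2
3,1,3,0
2,2,3,2
2,2,2,0
3,3,0,3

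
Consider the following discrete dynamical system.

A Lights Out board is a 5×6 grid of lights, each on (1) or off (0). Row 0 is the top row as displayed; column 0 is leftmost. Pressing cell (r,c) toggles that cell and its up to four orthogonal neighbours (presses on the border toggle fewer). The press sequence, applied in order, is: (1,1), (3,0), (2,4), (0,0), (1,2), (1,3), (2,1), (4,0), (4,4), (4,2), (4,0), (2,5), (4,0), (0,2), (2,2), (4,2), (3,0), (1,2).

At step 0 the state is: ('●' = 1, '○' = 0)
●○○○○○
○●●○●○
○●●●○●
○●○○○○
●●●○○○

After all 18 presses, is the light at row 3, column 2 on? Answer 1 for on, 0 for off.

1

k=0  ●○○○○○
○●●○●○
○●●●○●
○●○○○○
●●●○○○
k=1  ●●○○○○
●○○○●○
○○●●○●
○●○○○○
●●●○○○
k=2  ●●○○○○
●○○○●○
●○●●○●
●○○○○○
○●●○○○
k=3  ●●○○○○
●○○○○○
●○●○●○
●○○○●○
○●●○○○
k=4  ○○○○○○
○○○○○○
●○●○●○
●○○○●○
○●●○○○
k=5  ○○●○○○
○●●●○○
●○○○●○
●○○○●○
○●●○○○
k=6  ○○●●○○
○●○○●○
●○○●●○
●○○○●○
○●●○○○
k=7  ○○●●○○
○○○○●○
○●●●●○
●●○○●○
○●●○○○
k=8  ○○●●○○
○○○○●○
○●●●●○
○●○○●○
●○●○○○
k=9  ○○●●○○
○○○○●○
○●●●●○
○●○○○○
●○●●●●
k=10  ○○●●○○
○○○○●○
○●●●●○
○●●○○○
●●○○●●
k=11  ○○●●○○
○○○○●○
○●●●●○
●●●○○○
○○○○●●
k=12  ○○●●○○
○○○○●●
○●●●○●
●●●○○●
○○○○●●
k=13  ○○●●○○
○○○○●●
○●●●○●
○●●○○●
●●○○●●
k=14  ○●○○○○
○○●○●●
○●●●○●
○●●○○●
●●○○●●
k=15  ○●○○○○
○○○○●●
○○○○○●
○●○○○●
●●○○●●
k=16  ○●○○○○
○○○○●●
○○○○○●
○●●○○●
●○●●●●
k=17  ○●○○○○
○○○○●●
●○○○○●
●○●○○●
○○●●●●
k=18  ○●●○○○
○●●●●●
●○●○○●
●○●○○●
○○●●●●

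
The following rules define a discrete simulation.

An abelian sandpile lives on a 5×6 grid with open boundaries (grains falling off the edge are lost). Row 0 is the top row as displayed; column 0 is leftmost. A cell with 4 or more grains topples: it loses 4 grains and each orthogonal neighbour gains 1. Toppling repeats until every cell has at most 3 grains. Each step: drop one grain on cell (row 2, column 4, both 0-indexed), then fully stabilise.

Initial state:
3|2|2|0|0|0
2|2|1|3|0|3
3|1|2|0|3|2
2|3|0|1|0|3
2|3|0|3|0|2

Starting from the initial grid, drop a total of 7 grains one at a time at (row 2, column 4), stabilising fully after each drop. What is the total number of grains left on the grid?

52

k=0  3|2|2|0|0|0
2|2|1|3|0|3
3|1|2|0|3|2
2|3|0|1|0|3
2|3|0|3|0|2
k=1  3|2|2|0|0|0
2|2|1|3|1|3
3|1|2|1|0|3
2|3|0|1|1|3
2|3|0|3|0|2
k=2  3|2|2|0|0|0
2|2|1|3|1|3
3|1|2|1|1|3
2|3|0|1|1|3
2|3|0|3|0|2
k=3  3|2|2|0|0|0
2|2|1|3|1|3
3|1|2|1|2|3
2|3|0|1|1|3
2|3|0|3|0|2
k=4  3|2|2|0|0|0
2|2|1|3|1|3
3|1|2|1|3|3
2|3|0|1|1|3
2|3|0|3|0|2
k=5  3|2|2|0|0|1
2|2|1|3|3|0
3|1|2|2|1|2
2|3|0|1|3|0
2|3|0|3|0|3
k=6  3|2|2|0|0|1
2|2|1|3|3|0
3|1|2|2|2|2
2|3|0|1|3|0
2|3|0|3|0|3
k=7  3|2|2|0|0|1
2|2|1|3|3|0
3|1|2|2|3|2
2|3|0|1|3|0
2|3|0|3|0|3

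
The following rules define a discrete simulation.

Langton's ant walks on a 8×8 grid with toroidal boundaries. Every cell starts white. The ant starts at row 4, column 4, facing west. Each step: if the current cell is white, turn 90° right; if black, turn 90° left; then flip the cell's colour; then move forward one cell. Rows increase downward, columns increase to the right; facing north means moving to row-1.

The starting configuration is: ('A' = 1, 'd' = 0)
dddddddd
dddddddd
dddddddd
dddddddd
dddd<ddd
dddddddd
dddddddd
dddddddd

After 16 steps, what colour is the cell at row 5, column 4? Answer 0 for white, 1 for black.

1

k=0  dddddddd
dddddddd
dddddddd
dddddddd
dddd<ddd
dddddddd
dddddddd
dddddddd
k=1  dddddddd
dddddddd
dddddddd
dddd^ddd
ddddAddd
dddddddd
dddddddd
dddddddd
k=2  dddddddd
dddddddd
dddddddd
ddddA>dd
ddddAddd
dddddddd
dddddddd
dddddddd
k=3  dddddddd
dddddddd
dddddddd
ddddAAdd
ddddAvdd
dddddddd
dddddddd
dddddddd
k=4  dddddddd
dddddddd
dddddddd
ddddAAdd
dddd<Add
dddddddd
dddddddd
dddddddd
k=5  dddddddd
dddddddd
dddddddd
ddddAAdd
dddddAdd
ddddvddd
dddddddd
dddddddd
k=6  dddddddd
dddddddd
dddddddd
ddddAAdd
dddddAdd
ddd<Addd
dddddddd
dddddddd
k=7  dddddddd
dddddddd
dddddddd
ddddAAdd
ddd^dAdd
dddAAddd
dddddddd
dddddddd
k=8  dddddddd
dddddddd
dddddddd
ddddAAdd
dddA>Add
dddAAddd
dddddddd
dddddddd
k=9  dddddddd
dddddddd
dddddddd
ddddAAdd
dddAAAdd
dddAvddd
dddddddd
dddddddd
k=10  dddddddd
dddddddd
dddddddd
ddddAAdd
dddAAAdd
dddAd>dd
dddddddd
dddddddd
k=11  dddddddd
dddddddd
dddddddd
ddddAAdd
dddAAAdd
dddAdAdd
dddddvdd
dddddddd
k=12  dddddddd
dddddddd
dddddddd
ddddAAdd
dddAAAdd
dddAdAdd
dddd<Add
dddddddd
k=13  dddddddd
dddddddd
dddddddd
ddddAAdd
dddAAAdd
dddA^Add
ddddAAdd
dddddddd
k=14  dddddddd
dddddddd
dddddddd
ddddAAdd
dddAAAdd
dddAA>dd
ddddAAdd
dddddddd
k=15  dddddddd
dddddddd
dddddddd
ddddAAdd
dddAA^dd
dddAAddd
ddddAAdd
dddddddd
k=16  dddddddd
dddddddd
dddddddd
ddddAAdd
dddA<ddd
dddAAddd
ddddAAdd
dddddddd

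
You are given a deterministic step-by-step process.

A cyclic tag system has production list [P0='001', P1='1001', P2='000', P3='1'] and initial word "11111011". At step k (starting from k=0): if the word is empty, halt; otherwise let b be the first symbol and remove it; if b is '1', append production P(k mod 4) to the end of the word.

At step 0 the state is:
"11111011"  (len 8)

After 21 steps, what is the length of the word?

15

k=0  "11111011"  (len 8)
k=1  "1111011001"  (len 10)
k=2  "1110110011001"  (len 13)
k=3  "110110011001000"  (len 15)
k=4  "101100110010001"  (len 15)
k=5  "01100110010001001"  (len 17)
k=6  "1100110010001001"  (len 16)
k=7  "100110010001001000"  (len 18)
k=8  "001100100010010001"  (len 18)
k=9  "01100100010010001"  (len 17)
k=10  "1100100010010001"  (len 16)
k=11  "100100010010001000"  (len 18)
k=12  "001000100100010001"  (len 18)
k=13  "01000100100010001"  (len 17)
k=14  "1000100100010001"  (len 16)
k=15  "000100100010001000"  (len 18)
k=16  "00100100010001000"  (len 17)
k=17  "0100100010001000"  (len 16)
k=18  "100100010001000"  (len 15)
k=19  "00100010001000000"  (len 17)
k=20  "0100010001000000"  (len 16)
k=21  "100010001000000"  (len 15)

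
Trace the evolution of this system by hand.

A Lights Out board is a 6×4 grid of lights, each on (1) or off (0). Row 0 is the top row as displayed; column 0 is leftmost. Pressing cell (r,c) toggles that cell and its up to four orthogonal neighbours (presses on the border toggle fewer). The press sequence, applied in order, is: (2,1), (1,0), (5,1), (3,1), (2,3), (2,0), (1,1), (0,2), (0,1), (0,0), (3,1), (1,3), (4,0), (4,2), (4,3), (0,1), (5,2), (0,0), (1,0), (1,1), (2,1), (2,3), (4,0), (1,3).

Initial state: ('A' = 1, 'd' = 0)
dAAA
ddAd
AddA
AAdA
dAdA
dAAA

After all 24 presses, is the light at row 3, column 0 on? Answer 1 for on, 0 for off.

step 0: dAAA
ddAd
AddA
AAdA
dAdA
dAAA
step 1: dAAA
dAAd
dAAA
AddA
dAdA
dAAA
step 2: AAAA
AdAd
AAAA
AddA
dAdA
dAAA
step 3: AAAA
AdAd
AAAA
AddA
dddA
AddA
step 4: AAAA
AdAd
AdAA
dAAA
dAdA
AddA
step 5: AAAA
AdAA
Addd
dAAd
dAdA
AddA
step 6: AAAA
ddAA
dAdd
AAAd
dAdA
AddA
step 7: AdAA
AAdA
dddd
AAAd
dAdA
AddA
step 8: AAdd
AAAA
dddd
AAAd
dAdA
AddA
step 9: ddAd
AdAA
dddd
AAAd
dAdA
AddA
step 10: AAAd
ddAA
dddd
AAAd
dAdA
AddA
step 11: AAAd
ddAA
dAdd
dddd
dddA
AddA
step 12: AAAA
dddd
dAdA
dddd
dddA
AddA
step 13: AAAA
dddd
dAdA
Addd
AAdA
dddA
step 14: AAAA
dddd
dAdA
AdAd
AdAd
ddAA
step 15: AAAA
dddd
dAdA
AdAA
AddA
ddAd
step 16: dddA
dAdd
dAdA
AdAA
AddA
ddAd
step 17: dddA
dAdd
dAdA
AdAA
AdAA
dAdA
step 18: AAdA
AAdd
dAdA
AdAA
AdAA
dAdA
step 19: dAdA
dddd
AAdA
AdAA
AdAA
dAdA
step 20: dddA
AAAd
AddA
AdAA
AdAA
dAdA
step 21: dddA
AdAd
dAAA
AAAA
AdAA
dAdA
step 22: dddA
AdAA
dAdd
AAAd
AdAA
dAdA
step 23: dddA
AdAA
dAdd
dAAd
dAAA
AAdA
step 24: dddd
Addd
dAdA
dAAd
dAAA
AAdA

0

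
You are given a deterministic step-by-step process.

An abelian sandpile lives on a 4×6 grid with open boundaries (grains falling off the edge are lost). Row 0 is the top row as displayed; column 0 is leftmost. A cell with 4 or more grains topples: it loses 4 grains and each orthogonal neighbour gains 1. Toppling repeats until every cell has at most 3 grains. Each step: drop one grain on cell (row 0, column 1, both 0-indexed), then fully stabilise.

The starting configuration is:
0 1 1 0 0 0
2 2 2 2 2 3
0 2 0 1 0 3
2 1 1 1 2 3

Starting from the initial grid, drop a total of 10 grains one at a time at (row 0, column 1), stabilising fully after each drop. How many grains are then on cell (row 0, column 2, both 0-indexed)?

k=0  0 1 1 0 0 0
2 2 2 2 2 3
0 2 0 1 0 3
2 1 1 1 2 3
k=1  0 2 1 0 0 0
2 2 2 2 2 3
0 2 0 1 0 3
2 1 1 1 2 3
k=2  0 3 1 0 0 0
2 2 2 2 2 3
0 2 0 1 0 3
2 1 1 1 2 3
k=3  1 0 2 0 0 0
2 3 2 2 2 3
0 2 0 1 0 3
2 1 1 1 2 3
k=4  1 1 2 0 0 0
2 3 2 2 2 3
0 2 0 1 0 3
2 1 1 1 2 3
k=5  1 2 2 0 0 0
2 3 2 2 2 3
0 2 0 1 0 3
2 1 1 1 2 3
k=6  1 3 2 0 0 0
2 3 2 2 2 3
0 2 0 1 0 3
2 1 1 1 2 3
k=7  2 1 3 0 0 0
3 0 3 2 2 3
0 3 0 1 0 3
2 1 1 1 2 3
k=8  2 2 3 0 0 0
3 0 3 2 2 3
0 3 0 1 0 3
2 1 1 1 2 3
k=9  2 3 3 0 0 0
3 0 3 2 2 3
0 3 0 1 0 3
2 1 1 1 2 3
k=10  3 1 1 1 0 0
3 2 0 3 2 3
0 3 1 1 0 3
2 1 1 1 2 3

1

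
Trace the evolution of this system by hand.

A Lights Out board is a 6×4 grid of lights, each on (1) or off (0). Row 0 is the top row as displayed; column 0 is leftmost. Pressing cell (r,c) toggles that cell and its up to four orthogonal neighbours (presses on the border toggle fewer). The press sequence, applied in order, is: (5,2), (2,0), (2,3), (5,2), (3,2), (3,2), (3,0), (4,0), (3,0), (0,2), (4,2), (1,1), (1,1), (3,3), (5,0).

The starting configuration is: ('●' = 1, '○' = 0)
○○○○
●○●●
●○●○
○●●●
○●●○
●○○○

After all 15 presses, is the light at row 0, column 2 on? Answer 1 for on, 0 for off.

gen 0: ○○○○
●○●●
●○●○
○●●●
○●●○
●○○○
gen 1: ○○○○
●○●●
●○●○
○●●●
○●○○
●●●●
gen 2: ○○○○
○○●●
○●●○
●●●●
○●○○
●●●●
gen 3: ○○○○
○○●○
○●○●
●●●○
○●○○
●●●●
gen 4: ○○○○
○○●○
○●○●
●●●○
○●●○
●○○○
gen 5: ○○○○
○○●○
○●●●
●○○●
○●○○
●○○○
gen 6: ○○○○
○○●○
○●○●
●●●○
○●●○
●○○○
gen 7: ○○○○
○○●○
●●○●
○○●○
●●●○
●○○○
gen 8: ○○○○
○○●○
●●○●
●○●○
○○●○
○○○○
gen 9: ○○○○
○○●○
○●○●
○●●○
●○●○
○○○○
gen 10: ○●●●
○○○○
○●○●
○●●○
●○●○
○○○○
gen 11: ○●●●
○○○○
○●○●
○●○○
●●○●
○○●○
gen 12: ○○●●
●●●○
○○○●
○●○○
●●○●
○○●○
gen 13: ○●●●
○○○○
○●○●
○●○○
●●○●
○○●○
gen 14: ○●●●
○○○○
○●○○
○●●●
●●○○
○○●○
gen 15: ○●●●
○○○○
○●○○
○●●●
○●○○
●●●○

1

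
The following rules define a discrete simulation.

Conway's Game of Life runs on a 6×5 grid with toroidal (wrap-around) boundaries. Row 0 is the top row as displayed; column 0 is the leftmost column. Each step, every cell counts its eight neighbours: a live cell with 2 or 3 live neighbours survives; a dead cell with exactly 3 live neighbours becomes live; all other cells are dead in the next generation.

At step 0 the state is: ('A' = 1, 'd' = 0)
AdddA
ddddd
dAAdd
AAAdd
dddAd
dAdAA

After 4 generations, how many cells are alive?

10

step 0: AdddA
ddddd
dAAdd
AAAdd
dddAd
dAdAA
step 1: AddAA
AAddd
AdAdd
AddAd
dddAd
ddAAd
step 2: AddAd
ddAAd
AdAdd
dAAAd
dddAd
ddAdd
step 3: dAdAA
ddAAd
ddddA
dAdAA
dAdAd
ddAAA
step 4: AAddd
AdAdd
AdddA
dddAA
dAddd
dAddd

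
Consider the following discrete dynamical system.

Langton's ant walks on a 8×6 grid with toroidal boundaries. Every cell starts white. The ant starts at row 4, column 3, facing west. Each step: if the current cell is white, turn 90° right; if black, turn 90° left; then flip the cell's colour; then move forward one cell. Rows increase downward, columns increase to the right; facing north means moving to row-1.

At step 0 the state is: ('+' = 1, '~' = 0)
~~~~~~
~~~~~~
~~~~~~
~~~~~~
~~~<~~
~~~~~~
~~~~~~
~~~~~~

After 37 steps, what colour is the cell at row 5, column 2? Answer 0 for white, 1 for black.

1

gen 0: ~~~~~~
~~~~~~
~~~~~~
~~~~~~
~~~<~~
~~~~~~
~~~~~~
~~~~~~
gen 1: ~~~~~~
~~~~~~
~~~~~~
~~~^~~
~~~+~~
~~~~~~
~~~~~~
~~~~~~
gen 2: ~~~~~~
~~~~~~
~~~~~~
~~~+>~
~~~+~~
~~~~~~
~~~~~~
~~~~~~
gen 3: ~~~~~~
~~~~~~
~~~~~~
~~~++~
~~~+v~
~~~~~~
~~~~~~
~~~~~~
gen 4: ~~~~~~
~~~~~~
~~~~~~
~~~++~
~~~<+~
~~~~~~
~~~~~~
~~~~~~
gen 5: ~~~~~~
~~~~~~
~~~~~~
~~~++~
~~~~+~
~~~v~~
~~~~~~
~~~~~~
gen 6: ~~~~~~
~~~~~~
~~~~~~
~~~++~
~~~~+~
~~<+~~
~~~~~~
~~~~~~
gen 7: ~~~~~~
~~~~~~
~~~~~~
~~~++~
~~^~+~
~~++~~
~~~~~~
~~~~~~
gen 8: ~~~~~~
~~~~~~
~~~~~~
~~~++~
~~+>+~
~~++~~
~~~~~~
~~~~~~
gen 9: ~~~~~~
~~~~~~
~~~~~~
~~~++~
~~+++~
~~+v~~
~~~~~~
~~~~~~
gen 10: ~~~~~~
~~~~~~
~~~~~~
~~~++~
~~+++~
~~+~>~
~~~~~~
~~~~~~
gen 11: ~~~~~~
~~~~~~
~~~~~~
~~~++~
~~+++~
~~+~+~
~~~~v~
~~~~~~
gen 12: ~~~~~~
~~~~~~
~~~~~~
~~~++~
~~+++~
~~+~+~
~~~<+~
~~~~~~
gen 13: ~~~~~~
~~~~~~
~~~~~~
~~~++~
~~+++~
~~+^+~
~~~++~
~~~~~~
gen 14: ~~~~~~
~~~~~~
~~~~~~
~~~++~
~~+++~
~~++>~
~~~++~
~~~~~~
gen 15: ~~~~~~
~~~~~~
~~~~~~
~~~++~
~~++^~
~~++~~
~~~++~
~~~~~~
gen 16: ~~~~~~
~~~~~~
~~~~~~
~~~++~
~~+<~~
~~++~~
~~~++~
~~~~~~
gen 17: ~~~~~~
~~~~~~
~~~~~~
~~~++~
~~+~~~
~~+v~~
~~~++~
~~~~~~
gen 18: ~~~~~~
~~~~~~
~~~~~~
~~~++~
~~+~~~
~~+~>~
~~~++~
~~~~~~
gen 19: ~~~~~~
~~~~~~
~~~~~~
~~~++~
~~+~~~
~~+~+~
~~~+v~
~~~~~~
gen 20: ~~~~~~
~~~~~~
~~~~~~
~~~++~
~~+~~~
~~+~+~
~~~+~>
~~~~~~
gen 21: ~~~~~~
~~~~~~
~~~~~~
~~~++~
~~+~~~
~~+~+~
~~~+~+
~~~~~v
gen 22: ~~~~~~
~~~~~~
~~~~~~
~~~++~
~~+~~~
~~+~+~
~~~+~+
~~~~<+
gen 23: ~~~~~~
~~~~~~
~~~~~~
~~~++~
~~+~~~
~~+~+~
~~~+^+
~~~~++
gen 24: ~~~~~~
~~~~~~
~~~~~~
~~~++~
~~+~~~
~~+~+~
~~~++>
~~~~++
gen 25: ~~~~~~
~~~~~~
~~~~~~
~~~++~
~~+~~~
~~+~+^
~~~++~
~~~~++
gen 26: ~~~~~~
~~~~~~
~~~~~~
~~~++~
~~+~~~
>~+~++
~~~++~
~~~~++
gen 27: ~~~~~~
~~~~~~
~~~~~~
~~~++~
~~+~~~
+~+~++
v~~++~
~~~~++
gen 28: ~~~~~~
~~~~~~
~~~~~~
~~~++~
~~+~~~
+~+~++
+~~++<
~~~~++
gen 29: ~~~~~~
~~~~~~
~~~~~~
~~~++~
~~+~~~
+~+~+^
+~~+++
~~~~++
gen 30: ~~~~~~
~~~~~~
~~~~~~
~~~++~
~~+~~~
+~+~<~
+~~+++
~~~~++
gen 31: ~~~~~~
~~~~~~
~~~~~~
~~~++~
~~+~~~
+~+~~~
+~~+v+
~~~~++
gen 32: ~~~~~~
~~~~~~
~~~~~~
~~~++~
~~+~~~
+~+~~~
+~~+~>
~~~~++
gen 33: ~~~~~~
~~~~~~
~~~~~~
~~~++~
~~+~~~
+~+~~^
+~~+~~
~~~~++
gen 34: ~~~~~~
~~~~~~
~~~~~~
~~~++~
~~+~~~
>~+~~+
+~~+~~
~~~~++
gen 35: ~~~~~~
~~~~~~
~~~~~~
~~~++~
^~+~~~
~~+~~+
+~~+~~
~~~~++
gen 36: ~~~~~~
~~~~~~
~~~~~~
~~~++~
+>+~~~
~~+~~+
+~~+~~
~~~~++
gen 37: ~~~~~~
~~~~~~
~~~~~~
~~~++~
+++~~~
~v+~~+
+~~+~~
~~~~++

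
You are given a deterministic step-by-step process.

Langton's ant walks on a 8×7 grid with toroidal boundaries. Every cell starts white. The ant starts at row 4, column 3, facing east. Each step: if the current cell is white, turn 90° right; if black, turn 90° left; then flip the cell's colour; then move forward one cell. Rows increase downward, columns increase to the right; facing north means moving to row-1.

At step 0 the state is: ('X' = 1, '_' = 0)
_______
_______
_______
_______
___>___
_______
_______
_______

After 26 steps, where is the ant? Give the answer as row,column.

step 0: _______
_______
_______
_______
___>___
_______
_______
_______
step 1: _______
_______
_______
_______
___X___
___v___
_______
_______
step 2: _______
_______
_______
_______
___X___
__<X___
_______
_______
step 3: _______
_______
_______
_______
__^X___
__XX___
_______
_______
step 4: _______
_______
_______
_______
__X>___
__XX___
_______
_______
step 5: _______
_______
_______
___^___
__X____
__XX___
_______
_______
step 6: _______
_______
_______
___X>__
__X____
__XX___
_______
_______
step 7: _______
_______
_______
___XX__
__X_v__
__XX___
_______
_______
step 8: _______
_______
_______
___XX__
__X<X__
__XX___
_______
_______
step 9: _______
_______
_______
___^X__
__XXX__
__XX___
_______
_______
step 10: _______
_______
_______
__<_X__
__XXX__
__XX___
_______
_______
step 11: _______
_______
__^____
__X_X__
__XXX__
__XX___
_______
_______
step 12: _______
_______
__X>___
__X_X__
__XXX__
__XX___
_______
_______
step 13: _______
_______
__XX___
__XvX__
__XXX__
__XX___
_______
_______
step 14: _______
_______
__XX___
__<XX__
__XXX__
__XX___
_______
_______
step 15: _______
_______
__XX___
___XX__
__vXX__
__XX___
_______
_______
step 16: _______
_______
__XX___
___XX__
___>X__
__XX___
_______
_______
step 17: _______
_______
__XX___
___^X__
____X__
__XX___
_______
_______
step 18: _______
_______
__XX___
__<_X__
____X__
__XX___
_______
_______
step 19: _______
_______
__^X___
__X_X__
____X__
__XX___
_______
_______
step 20: _______
_______
_<_X___
__X_X__
____X__
__XX___
_______
_______
step 21: _______
_^_____
_X_X___
__X_X__
____X__
__XX___
_______
_______
step 22: _______
_X>____
_X_X___
__X_X__
____X__
__XX___
_______
_______
step 23: _______
_XX____
_XvX___
__X_X__
____X__
__XX___
_______
_______
step 24: _______
_XX____
_<XX___
__X_X__
____X__
__XX___
_______
_______
step 25: _______
_XX____
__XX___
_vX_X__
____X__
__XX___
_______
_______
step 26: _______
_XX____
__XX___
<XX_X__
____X__
__XX___
_______
_______

3,0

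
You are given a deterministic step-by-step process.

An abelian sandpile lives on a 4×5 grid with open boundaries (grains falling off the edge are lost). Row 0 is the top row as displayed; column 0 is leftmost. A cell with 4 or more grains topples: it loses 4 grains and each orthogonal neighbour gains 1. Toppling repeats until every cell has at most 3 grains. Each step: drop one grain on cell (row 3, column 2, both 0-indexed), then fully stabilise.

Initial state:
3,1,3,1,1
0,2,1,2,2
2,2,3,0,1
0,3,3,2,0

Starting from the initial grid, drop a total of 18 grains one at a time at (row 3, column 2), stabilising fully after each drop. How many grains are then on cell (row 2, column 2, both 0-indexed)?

3

k=0  3,1,3,1,1
0,2,1,2,2
2,2,3,0,1
0,3,3,2,0
k=1  3,1,3,1,1
0,3,2,2,2
3,0,1,1,1
1,1,2,3,0
k=2  3,1,3,1,1
0,3,2,2,2
3,0,1,1,1
1,1,3,3,0
k=3  3,1,3,1,1
0,3,2,2,2
3,0,2,2,1
1,2,1,0,1
k=4  3,1,3,1,1
0,3,2,2,2
3,0,2,2,1
1,2,2,0,1
k=5  3,1,3,1,1
0,3,2,2,2
3,0,2,2,1
1,2,3,0,1
k=6  3,1,3,1,1
0,3,2,2,2
3,0,3,2,1
1,3,0,1,1
k=7  3,1,3,1,1
0,3,2,2,2
3,0,3,2,1
1,3,1,1,1
k=8  3,1,3,1,1
0,3,2,2,2
3,0,3,2,1
1,3,2,1,1
k=9  3,1,3,1,1
0,3,2,2,2
3,0,3,2,1
1,3,3,1,1
k=10  3,1,3,1,1
0,3,3,2,2
3,2,0,3,1
2,0,2,2,1
k=11  3,1,3,1,1
0,3,3,2,2
3,2,0,3,1
2,0,3,2,1
k=12  3,1,3,1,1
0,3,3,2,2
3,2,1,3,1
2,1,0,3,1
k=13  3,1,3,1,1
0,3,3,2,2
3,2,1,3,1
2,1,1,3,1
k=14  3,1,3,1,1
0,3,3,2,2
3,2,1,3,1
2,1,2,3,1
k=15  3,1,3,1,1
0,3,3,2,2
3,2,1,3,1
2,1,3,3,1
k=16  3,1,3,1,1
0,3,3,3,2
3,2,3,0,2
2,2,1,1,2
k=17  3,1,3,1,1
0,3,3,3,2
3,2,3,0,2
2,2,2,1,2
k=18  3,1,3,1,1
0,3,3,3,2
3,2,3,0,2
2,2,3,1,2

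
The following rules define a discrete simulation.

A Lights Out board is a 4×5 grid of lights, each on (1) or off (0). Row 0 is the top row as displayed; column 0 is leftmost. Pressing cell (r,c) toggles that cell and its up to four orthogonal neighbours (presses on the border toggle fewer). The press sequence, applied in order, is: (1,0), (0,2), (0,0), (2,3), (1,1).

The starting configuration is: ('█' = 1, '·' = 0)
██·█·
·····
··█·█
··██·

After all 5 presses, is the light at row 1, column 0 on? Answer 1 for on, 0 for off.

1

step 0: ██·█·
·····
··█·█
··██·
step 1: ·█·█·
██···
█·█·█
··██·
step 2: ··█··
███··
█·█·█
··██·
step 3: ███··
·██··
█·█·█
··██·
step 4: ███··
·███·
█··█·
··█··
step 5: █·█··
█··█·
██·█·
··█··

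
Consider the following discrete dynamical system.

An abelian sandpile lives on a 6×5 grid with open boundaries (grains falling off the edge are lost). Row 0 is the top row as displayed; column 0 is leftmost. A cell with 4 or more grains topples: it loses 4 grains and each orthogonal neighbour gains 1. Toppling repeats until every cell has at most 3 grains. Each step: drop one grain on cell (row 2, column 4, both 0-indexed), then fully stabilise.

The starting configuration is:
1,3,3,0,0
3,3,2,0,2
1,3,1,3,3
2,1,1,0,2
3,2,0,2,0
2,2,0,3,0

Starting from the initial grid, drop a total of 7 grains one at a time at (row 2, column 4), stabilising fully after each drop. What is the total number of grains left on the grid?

50

gen 0: 1,3,3,0,0
3,3,2,0,2
1,3,1,3,3
2,1,1,0,2
3,2,0,2,0
2,2,0,3,0
gen 1: 1,3,3,0,0
3,3,2,1,3
1,3,2,0,1
2,1,1,1,3
3,2,0,2,0
2,2,0,3,0
gen 2: 1,3,3,0,0
3,3,2,1,3
1,3,2,0,2
2,1,1,1,3
3,2,0,2,0
2,2,0,3,0
gen 3: 1,3,3,0,0
3,3,2,1,3
1,3,2,0,3
2,1,1,1,3
3,2,0,2,0
2,2,0,3,0
gen 4: 1,3,3,0,1
3,3,2,2,0
1,3,2,1,2
2,1,1,2,0
3,2,0,2,1
2,2,0,3,0
gen 5: 1,3,3,0,1
3,3,2,2,0
1,3,2,1,3
2,1,1,2,0
3,2,0,2,1
2,2,0,3,0
gen 6: 1,3,3,0,1
3,3,2,2,1
1,3,2,2,0
2,1,1,2,1
3,2,0,2,1
2,2,0,3,0
gen 7: 1,3,3,0,1
3,3,2,2,1
1,3,2,2,1
2,1,1,2,1
3,2,0,2,1
2,2,0,3,0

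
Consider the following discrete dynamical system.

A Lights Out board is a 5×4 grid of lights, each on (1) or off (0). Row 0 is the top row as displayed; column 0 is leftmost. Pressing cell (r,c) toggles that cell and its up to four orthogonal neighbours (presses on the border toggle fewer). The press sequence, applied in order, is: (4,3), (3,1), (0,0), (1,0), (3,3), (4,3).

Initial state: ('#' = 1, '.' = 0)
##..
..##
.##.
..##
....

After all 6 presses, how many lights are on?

t=0: ##..
..##
.##.
..##
....
t=1: ##..
..##
.##.
..#.
..##
t=2: ##..
..##
..#.
##..
.###
t=3: ....
#.##
..#.
##..
.###
t=4: #...
.###
#.#.
##..
.###
t=5: #...
.###
#.##
####
.##.
t=6: #...
.###
#.##
###.
.#.#

12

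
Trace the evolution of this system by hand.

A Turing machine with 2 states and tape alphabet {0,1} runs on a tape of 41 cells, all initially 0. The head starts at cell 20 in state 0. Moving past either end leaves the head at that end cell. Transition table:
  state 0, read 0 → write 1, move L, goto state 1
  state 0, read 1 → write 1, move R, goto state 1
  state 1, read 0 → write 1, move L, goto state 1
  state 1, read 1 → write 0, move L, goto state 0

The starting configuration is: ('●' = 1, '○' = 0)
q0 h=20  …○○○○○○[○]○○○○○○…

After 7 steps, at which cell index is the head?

13

[0] q0 h=20  …○○○○○○[○]○○○○○○…
[1] q1 h=19  …○○○○○○[○]●○○○○○…
[2] q1 h=18  …○○○○○○[○]●●○○○○…
[3] q1 h=17  …○○○○○○[○]●●●○○○…
[4] q1 h=16  …○○○○○○[○]●●●●○○…
[5] q1 h=15  …○○○○○○[○]●●●●●○…
[6] q1 h=14  …○○○○○○[○]●●●●●●…
[7] q1 h=13  …○○○○○○[○]●●●●●●…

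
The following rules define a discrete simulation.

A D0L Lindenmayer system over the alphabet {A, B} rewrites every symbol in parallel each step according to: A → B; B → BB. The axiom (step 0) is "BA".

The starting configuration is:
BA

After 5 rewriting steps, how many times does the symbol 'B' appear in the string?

step 0: BA
step 1: BBB
step 2: BBBBBB
step 3: BBBBBBBBBBBB
step 4: BBBBBBBBBBBBBBBBBBBBBBBB
step 5: BBBBBBBBBBBBBBBBBBBBBBBBBBBBBBBBBBBBBBBBBBBBBBBB

48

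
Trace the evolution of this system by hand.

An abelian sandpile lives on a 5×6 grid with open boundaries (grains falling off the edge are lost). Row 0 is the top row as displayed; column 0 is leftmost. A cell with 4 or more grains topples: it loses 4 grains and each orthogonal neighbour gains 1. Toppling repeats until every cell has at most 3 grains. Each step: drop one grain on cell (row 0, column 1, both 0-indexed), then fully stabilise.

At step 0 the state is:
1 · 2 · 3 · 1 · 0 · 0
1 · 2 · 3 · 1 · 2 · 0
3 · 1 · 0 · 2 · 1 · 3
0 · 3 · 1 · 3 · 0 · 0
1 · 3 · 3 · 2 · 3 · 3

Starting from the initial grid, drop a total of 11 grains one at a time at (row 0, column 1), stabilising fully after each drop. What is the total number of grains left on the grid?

51

0) 1 · 2 · 3 · 1 · 0 · 0
1 · 2 · 3 · 1 · 2 · 0
3 · 1 · 0 · 2 · 1 · 3
0 · 3 · 1 · 3 · 0 · 0
1 · 3 · 3 · 2 · 3 · 3
1) 1 · 3 · 3 · 1 · 0 · 0
1 · 2 · 3 · 1 · 2 · 0
3 · 1 · 0 · 2 · 1 · 3
0 · 3 · 1 · 3 · 0 · 0
1 · 3 · 3 · 2 · 3 · 3
2) 2 · 2 · 1 · 2 · 0 · 0
2 · 0 · 1 · 2 · 2 · 0
3 · 2 · 1 · 2 · 1 · 3
0 · 3 · 1 · 3 · 0 · 0
1 · 3 · 3 · 2 · 3 · 3
3) 2 · 3 · 1 · 2 · 0 · 0
2 · 0 · 1 · 2 · 2 · 0
3 · 2 · 1 · 2 · 1 · 3
0 · 3 · 1 · 3 · 0 · 0
1 · 3 · 3 · 2 · 3 · 3
4) 3 · 0 · 2 · 2 · 0 · 0
2 · 1 · 1 · 2 · 2 · 0
3 · 2 · 1 · 2 · 1 · 3
0 · 3 · 1 · 3 · 0 · 0
1 · 3 · 3 · 2 · 3 · 3
5) 3 · 1 · 2 · 2 · 0 · 0
2 · 1 · 1 · 2 · 2 · 0
3 · 2 · 1 · 2 · 1 · 3
0 · 3 · 1 · 3 · 0 · 0
1 · 3 · 3 · 2 · 3 · 3
6) 3 · 2 · 2 · 2 · 0 · 0
2 · 1 · 1 · 2 · 2 · 0
3 · 2 · 1 · 2 · 1 · 3
0 · 3 · 1 · 3 · 0 · 0
1 · 3 · 3 · 2 · 3 · 3
7) 3 · 3 · 2 · 2 · 0 · 0
2 · 1 · 1 · 2 · 2 · 0
3 · 2 · 1 · 2 · 1 · 3
0 · 3 · 1 · 3 · 0 · 0
1 · 3 · 3 · 2 · 3 · 3
8) 0 · 1 · 3 · 2 · 0 · 0
3 · 2 · 1 · 2 · 2 · 0
3 · 2 · 1 · 2 · 1 · 3
0 · 3 · 1 · 3 · 0 · 0
1 · 3 · 3 · 2 · 3 · 3
9) 0 · 2 · 3 · 2 · 0 · 0
3 · 2 · 1 · 2 · 2 · 0
3 · 2 · 1 · 2 · 1 · 3
0 · 3 · 1 · 3 · 0 · 0
1 · 3 · 3 · 2 · 3 · 3
10) 0 · 3 · 3 · 2 · 0 · 0
3 · 2 · 1 · 2 · 2 · 0
3 · 2 · 1 · 2 · 1 · 3
0 · 3 · 1 · 3 · 0 · 0
1 · 3 · 3 · 2 · 3 · 3
11) 1 · 1 · 0 · 3 · 0 · 0
3 · 3 · 2 · 2 · 2 · 0
3 · 2 · 1 · 2 · 1 · 3
0 · 3 · 1 · 3 · 0 · 0
1 · 3 · 3 · 2 · 3 · 3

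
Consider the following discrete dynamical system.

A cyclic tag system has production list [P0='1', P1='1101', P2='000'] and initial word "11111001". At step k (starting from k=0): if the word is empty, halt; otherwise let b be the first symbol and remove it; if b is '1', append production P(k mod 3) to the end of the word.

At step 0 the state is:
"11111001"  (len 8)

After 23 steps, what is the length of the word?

t=0: "11111001"  (len 8)
t=1: "11110011"  (len 8)
t=2: "11100111101"  (len 11)
t=3: "1100111101000"  (len 13)
t=4: "1001111010001"  (len 13)
t=5: "0011110100011101"  (len 16)
t=6: "011110100011101"  (len 15)
t=7: "11110100011101"  (len 14)
t=8: "11101000111011101"  (len 17)
t=9: "1101000111011101000"  (len 19)
t=10: "1010001110111010001"  (len 19)
t=11: "0100011101110100011101"  (len 22)
t=12: "100011101110100011101"  (len 21)
t=13: "000111011101000111011"  (len 21)
t=14: "00111011101000111011"  (len 20)
t=15: "0111011101000111011"  (len 19)
t=16: "111011101000111011"  (len 18)
t=17: "110111010001110111101"  (len 21)
t=18: "10111010001110111101000"  (len 23)
t=19: "01110100011101111010001"  (len 23)
t=20: "1110100011101111010001"  (len 22)
t=21: "110100011101111010001000"  (len 24)
t=22: "101000111011110100010001"  (len 24)
t=23: "010001110111101000100011101"  (len 27)

27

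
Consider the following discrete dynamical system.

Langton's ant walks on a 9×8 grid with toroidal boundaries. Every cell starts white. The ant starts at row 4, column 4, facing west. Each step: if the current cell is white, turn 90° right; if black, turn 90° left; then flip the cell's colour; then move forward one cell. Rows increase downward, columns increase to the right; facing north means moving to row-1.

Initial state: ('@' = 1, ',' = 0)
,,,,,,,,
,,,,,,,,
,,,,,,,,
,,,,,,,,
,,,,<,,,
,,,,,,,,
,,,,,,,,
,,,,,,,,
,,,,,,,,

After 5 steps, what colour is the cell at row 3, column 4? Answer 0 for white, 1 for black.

1

step 0: ,,,,,,,,
,,,,,,,,
,,,,,,,,
,,,,,,,,
,,,,<,,,
,,,,,,,,
,,,,,,,,
,,,,,,,,
,,,,,,,,
step 1: ,,,,,,,,
,,,,,,,,
,,,,,,,,
,,,,^,,,
,,,,@,,,
,,,,,,,,
,,,,,,,,
,,,,,,,,
,,,,,,,,
step 2: ,,,,,,,,
,,,,,,,,
,,,,,,,,
,,,,@>,,
,,,,@,,,
,,,,,,,,
,,,,,,,,
,,,,,,,,
,,,,,,,,
step 3: ,,,,,,,,
,,,,,,,,
,,,,,,,,
,,,,@@,,
,,,,@v,,
,,,,,,,,
,,,,,,,,
,,,,,,,,
,,,,,,,,
step 4: ,,,,,,,,
,,,,,,,,
,,,,,,,,
,,,,@@,,
,,,,<@,,
,,,,,,,,
,,,,,,,,
,,,,,,,,
,,,,,,,,
step 5: ,,,,,,,,
,,,,,,,,
,,,,,,,,
,,,,@@,,
,,,,,@,,
,,,,v,,,
,,,,,,,,
,,,,,,,,
,,,,,,,,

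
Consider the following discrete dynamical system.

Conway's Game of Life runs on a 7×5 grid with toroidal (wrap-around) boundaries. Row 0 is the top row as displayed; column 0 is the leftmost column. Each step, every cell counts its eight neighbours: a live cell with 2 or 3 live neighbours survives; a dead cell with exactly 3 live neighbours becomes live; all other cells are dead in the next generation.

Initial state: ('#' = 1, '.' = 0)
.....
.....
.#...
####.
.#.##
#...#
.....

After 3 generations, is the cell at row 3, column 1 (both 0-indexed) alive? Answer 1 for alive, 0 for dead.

0) .....
.....
.#...
####.
.#.##
#...#
.....
1) .....
.....
##...
...#.
.....
#..##
.....
2) .....
.....
.....
.....
...#.
....#
....#
3) .....
.....
.....
.....
.....
...##
.....

0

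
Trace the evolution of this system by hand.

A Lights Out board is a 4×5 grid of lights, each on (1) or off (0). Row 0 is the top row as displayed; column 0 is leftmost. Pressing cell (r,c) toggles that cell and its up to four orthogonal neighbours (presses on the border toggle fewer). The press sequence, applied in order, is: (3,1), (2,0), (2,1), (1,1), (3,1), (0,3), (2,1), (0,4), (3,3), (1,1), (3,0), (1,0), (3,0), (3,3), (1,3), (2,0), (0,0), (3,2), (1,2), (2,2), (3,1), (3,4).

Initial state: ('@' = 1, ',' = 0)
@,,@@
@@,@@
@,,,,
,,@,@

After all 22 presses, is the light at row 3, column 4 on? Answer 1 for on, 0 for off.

0

[0] @,,@@
@@,@@
@,,,,
,,@,@
[1] @,,@@
@@,@@
@@,,,
@@,,@
[2] @,,@@
,@,@@
,,,,,
,@,,@
[3] @,,@@
,,,@@
@@@,,
,,,,@
[4] @@,@@
@@@@@
@,@,,
,,,,@
[5] @@,@@
@@@@@
@@@,,
@@@,@
[6] @@@,,
@@@,@
@@@,,
@@@,@
[7] @@@,,
@,@,@
,,,,,
@,@,@
[8] @@@@@
@,@,,
,,,,,
@,@,@
[9] @@@@@
@,@,,
,,,@,
@,,@,
[10] @,@@@
,@,,,
,@,@,
@,,@,
[11] @,@@@
,@,,,
@@,@,
,@,@,
[12] ,,@@@
@,,,,
,@,@,
,@,@,
[13] ,,@@@
@,,,,
@@,@,
@,,@,
[14] ,,@@@
@,,,,
@@,,,
@,@,@
[15] ,,@,@
@,@@@
@@,@,
@,@,@
[16] ,,@,@
,,@@@
,,,@,
,,@,@
[17] @@@,@
@,@@@
,,,@,
,,@,@
[18] @@@,@
@,@@@
,,@@,
,@,@@
[19] @@,,@
@@,,@
,,,@,
,@,@@
[20] @@,,@
@@@,@
,@@,,
,@@@@
[21] @@,,@
@@@,@
,,@,,
@,,@@
[22] @@,,@
@@@,@
,,@,@
@,,,,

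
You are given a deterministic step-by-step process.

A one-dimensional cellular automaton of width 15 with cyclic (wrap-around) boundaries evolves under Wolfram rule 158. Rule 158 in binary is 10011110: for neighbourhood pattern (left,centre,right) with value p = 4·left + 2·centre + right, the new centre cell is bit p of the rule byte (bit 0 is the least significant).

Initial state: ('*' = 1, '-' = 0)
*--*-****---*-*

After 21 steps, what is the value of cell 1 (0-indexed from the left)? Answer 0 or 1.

0

[0] *--*-****---*-*
[1] -***-***-*-**-*
[2] -**--**--*-*--*
[3] -*-***-***-****
[4] -*-**--**--***-
[5] **-*-***-****-*
[6] *--*-**--***--*
[7] -***-*-****-***
[8] -**--*-***--**-
[9] **-***-**-***-*
[10] *--**--*--**--*
[11] -***-******-***
[12] -**--*****--**-
[13] **-******-***-*
[14] *--*****--**--*
[15] -******-***-***
[16] -*****--**--**-
[17] *****-***-***-*
[18] ****--**--**--*
[19] ***-***-***-***
[20] **--**--**--***
[21] *-***-***-*****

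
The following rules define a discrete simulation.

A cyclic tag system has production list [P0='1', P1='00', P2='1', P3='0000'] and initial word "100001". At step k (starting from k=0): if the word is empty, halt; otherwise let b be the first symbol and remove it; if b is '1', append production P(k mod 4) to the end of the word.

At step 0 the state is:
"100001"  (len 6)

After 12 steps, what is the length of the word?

0

gen 0: "100001"  (len 6)
gen 1: "000011"  (len 6)
gen 2: "00011"  (len 5)
gen 3: "0011"  (len 4)
gen 4: "011"  (len 3)
gen 5: "11"  (len 2)
gen 6: "100"  (len 3)
gen 7: "001"  (len 3)
gen 8: "01"  (len 2)
gen 9: "1"  (len 1)
gen 10: "00"  (len 2)
gen 11: "0"  (len 1)
gen 12: (halted — word empty)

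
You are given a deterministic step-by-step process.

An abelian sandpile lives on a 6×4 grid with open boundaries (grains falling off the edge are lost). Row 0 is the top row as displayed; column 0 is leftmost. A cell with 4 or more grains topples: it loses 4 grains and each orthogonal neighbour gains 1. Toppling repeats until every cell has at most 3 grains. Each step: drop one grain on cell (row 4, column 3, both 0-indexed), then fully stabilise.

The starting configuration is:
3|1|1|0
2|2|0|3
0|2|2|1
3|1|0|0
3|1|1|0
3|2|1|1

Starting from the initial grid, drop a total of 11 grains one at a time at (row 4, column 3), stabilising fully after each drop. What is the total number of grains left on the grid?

k=0  3|1|1|0
2|2|0|3
0|2|2|1
3|1|0|0
3|1|1|0
3|2|1|1
k=1  3|1|1|0
2|2|0|3
0|2|2|1
3|1|0|0
3|1|1|1
3|2|1|1
k=2  3|1|1|0
2|2|0|3
0|2|2|1
3|1|0|0
3|1|1|2
3|2|1|1
k=3  3|1|1|0
2|2|0|3
0|2|2|1
3|1|0|0
3|1|1|3
3|2|1|1
k=4  3|1|1|0
2|2|0|3
0|2|2|1
3|1|0|1
3|1|2|0
3|2|1|2
k=5  3|1|1|0
2|2|0|3
0|2|2|1
3|1|0|1
3|1|2|1
3|2|1|2
k=6  3|1|1|0
2|2|0|3
0|2|2|1
3|1|0|1
3|1|2|2
3|2|1|2
k=7  3|1|1|0
2|2|0|3
0|2|2|1
3|1|0|1
3|1|2|3
3|2|1|2
k=8  3|1|1|0
2|2|0|3
0|2|2|1
3|1|0|2
3|1|3|0
3|2|1|3
k=9  3|1|1|0
2|2|0|3
0|2|2|1
3|1|0|2
3|1|3|1
3|2|1|3
k=10  3|1|1|0
2|2|0|3
0|2|2|1
3|1|0|2
3|1|3|2
3|2|1|3
k=11  3|1|1|0
2|2|0|3
0|2|2|1
3|1|0|2
3|1|3|3
3|2|1|3

42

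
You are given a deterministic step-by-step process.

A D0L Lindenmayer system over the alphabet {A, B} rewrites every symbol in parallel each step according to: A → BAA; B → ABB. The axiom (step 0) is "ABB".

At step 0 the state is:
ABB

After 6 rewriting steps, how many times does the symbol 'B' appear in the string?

step 0: ABB
step 1: BAAABBABB
step 2: ABBBAABAABAAABBABBBAAABBABB
step 3: BAAABBABBABBBAABAAABBBAABAAABBBAABAABAAABBABBBAAABBABBABBBAABAABAAABBABBBAAABBABB
step 4: ABBBAABAABAAABBABBBAAABBABBBAAABBABBABBBAABAAABBBAABAABAAA…ABAAABBBAABAABAAABBABBBAAABBABBABBBAABAABAAABBABBBAAABBABB  (len 243)
step 5: BAAABBABBABBBAABAAABBBAABAAABBBAABAABAAABBABBBAAABBABBABBB…ABAAABBBAABAABAAABBABBBAAABBABBABBBAABAABAAABBABBBAAABBABB  (len 729)
step 6: ABBBAABAABAAABBABBBAAABBABBBAAABBABBABBBAABAAABBBAABAABAAA…ABAAABBBAABAABAAABBABBBAAABBABBABBBAABAABAAABBABBBAAABBABB  (len 2187)

1094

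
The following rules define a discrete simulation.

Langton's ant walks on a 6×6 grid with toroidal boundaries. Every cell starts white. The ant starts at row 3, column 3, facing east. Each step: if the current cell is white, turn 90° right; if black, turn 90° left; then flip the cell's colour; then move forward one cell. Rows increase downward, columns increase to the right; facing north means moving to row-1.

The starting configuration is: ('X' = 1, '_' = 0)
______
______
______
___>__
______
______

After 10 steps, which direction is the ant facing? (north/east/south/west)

[0] ______
______
______
___>__
______
______
[1] ______
______
______
___X__
___v__
______
[2] ______
______
______
___X__
__<X__
______
[3] ______
______
______
__^X__
__XX__
______
[4] ______
______
______
__X>__
__XX__
______
[5] ______
______
___^__
__X___
__XX__
______
[6] ______
______
___X>_
__X___
__XX__
______
[7] ______
______
___XX_
__X_v_
__XX__
______
[8] ______
______
___XX_
__X<X_
__XX__
______
[9] ______
______
___^X_
__XXX_
__XX__
______
[10] ______
______
__<_X_
__XXX_
__XX__
______

west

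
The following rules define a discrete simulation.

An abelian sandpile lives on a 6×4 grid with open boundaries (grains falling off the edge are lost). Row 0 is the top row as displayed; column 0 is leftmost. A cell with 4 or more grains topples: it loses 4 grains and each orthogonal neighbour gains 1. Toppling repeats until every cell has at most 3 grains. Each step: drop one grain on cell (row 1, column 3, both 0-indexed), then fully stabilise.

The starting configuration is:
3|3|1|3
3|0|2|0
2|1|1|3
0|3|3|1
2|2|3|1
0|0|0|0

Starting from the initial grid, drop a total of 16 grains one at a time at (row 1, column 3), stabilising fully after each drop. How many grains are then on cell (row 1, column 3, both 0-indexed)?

[0] 3|3|1|3
3|0|2|0
2|1|1|3
0|3|3|1
2|2|3|1
0|0|0|0
[1] 3|3|1|3
3|0|2|1
2|1|1|3
0|3|3|1
2|2|3|1
0|0|0|0
[2] 3|3|1|3
3|0|2|2
2|1|1|3
0|3|3|1
2|2|3|1
0|0|0|0
[3] 3|3|1|3
3|0|2|3
2|1|1|3
0|3|3|1
2|2|3|1
0|0|0|0
[4] 3|3|2|0
3|0|3|2
2|1|2|0
0|3|3|2
2|2|3|1
0|0|0|0
[5] 3|3|2|0
3|0|3|3
2|1|2|0
0|3|3|2
2|2|3|1
0|0|0|0
[6] 3|3|3|1
3|1|0|1
2|1|3|1
0|3|3|2
2|2|3|1
0|0|0|0
[7] 3|3|3|1
3|1|0|2
2|1|3|1
0|3|3|2
2|2|3|1
0|0|0|0
[8] 3|3|3|1
3|1|0|3
2|1|3|1
0|3|3|2
2|2|3|1
0|0|0|0
[9] 3|3|3|2
3|1|1|0
2|1|3|2
0|3|3|2
2|2|3|1
0|0|0|0
[10] 3|3|3|2
3|1|1|1
2|1|3|2
0|3|3|2
2|2|3|1
0|0|0|0
[11] 3|3|3|2
3|1|1|2
2|1|3|2
0|3|3|2
2|2|3|1
0|0|0|0
[12] 3|3|3|2
3|1|1|3
2|1|3|2
0|3|3|2
2|2|3|1
0|0|0|0
[13] 3|3|3|3
3|1|2|0
2|1|3|3
0|3|3|2
2|2|3|1
0|0|0|0
[14] 3|3|3|3
3|1|2|1
2|1|3|3
0|3|3|2
2|2|3|1
0|0|0|0
[15] 3|3|3|3
3|1|2|2
2|1|3|3
0|3|3|2
2|2|3|1
0|0|0|0
[16] 3|3|3|3
3|1|2|3
2|1|3|3
0|3|3|2
2|2|3|1
0|0|0|0

3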